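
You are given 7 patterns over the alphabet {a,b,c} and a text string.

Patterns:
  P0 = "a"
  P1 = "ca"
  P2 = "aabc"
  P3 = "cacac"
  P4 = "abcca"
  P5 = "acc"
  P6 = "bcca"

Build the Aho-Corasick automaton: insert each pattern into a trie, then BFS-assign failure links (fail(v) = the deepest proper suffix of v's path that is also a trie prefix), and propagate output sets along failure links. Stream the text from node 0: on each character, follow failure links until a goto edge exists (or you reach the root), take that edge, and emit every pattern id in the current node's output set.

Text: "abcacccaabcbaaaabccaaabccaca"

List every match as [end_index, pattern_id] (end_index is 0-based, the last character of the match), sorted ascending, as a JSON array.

Construct AC machine:
Trie nodes:
  0='ε' goto a→1 b→16 c→2
  1='a' goto a→4 b→10 c→14  [P0 ends]
  2='c' goto a→3
  3='ca' goto c→7  [P1 ends]
  4='aa' goto b→5
  5='aab' goto c→6
  6='aabc' goto ·  [P2 ends]
  7='cac' goto a→8
  8='caca' goto c→9
  9='cacac' goto ·  [P3 ends]
  10='ab' goto c→11
  11='abc' goto c→12
  12='abcc' goto a→13
  13='abcca' goto ·  [P4 ends]
  14='ac' goto c→15
  15='acc' goto ·  [P5 ends]
  16='b' goto c→17
  17='bc' goto c→18
  18='bcc' goto a→19
  19='bcca' goto ·  [P6 ends]

Failure links (BFS by depth):
  fail(1) 'a': from fail(0)=0 chase 'a': 0 ⇒ 0;  out={0}∪out(0)={0}
  fail(2) 'c': from fail(0)=0 chase 'c': 0 ⇒ 0;  out=∅∪out(0)=∅
  fail(16) 'b': from fail(0)=0 chase 'b': 0 ⇒ 0;  out=∅∪out(0)=∅
  fail(3) 'ca': from fail(2)=0 chase 'a': 0 ⇒ 1;  out={1}∪out(1)={0,1}
  fail(4) 'aa': from fail(1)=0 chase 'a': 0 ⇒ 1;  out=∅∪out(1)={0}
  fail(10) 'ab': from fail(1)=0 chase 'b': 0 ⇒ 16;  out=∅∪out(16)=∅
  fail(14) 'ac': from fail(1)=0 chase 'c': 0 ⇒ 2;  out=∅∪out(2)=∅
  fail(17) 'bc': from fail(16)=0 chase 'c': 0 ⇒ 2;  out=∅∪out(2)=∅
  fail(5) 'aab': from fail(4)=1 chase 'b': 1 ⇒ 10;  out=∅∪out(10)=∅
  fail(7) 'cac': from fail(3)=1 chase 'c': 1 ⇒ 14;  out=∅∪out(14)=∅
  fail(11) 'abc': from fail(10)=16 chase 'c': 16 ⇒ 17;  out=∅∪out(17)=∅
  fail(15) 'acc': from fail(14)=2 chase 'c': 2→0 ⇒ 2;  out={5}∪out(2)={5}
  fail(18) 'bcc': from fail(17)=2 chase 'c': 2→0 ⇒ 2;  out=∅∪out(2)=∅
  fail(6) 'aabc': from fail(5)=10 chase 'c': 10 ⇒ 11;  out={2}∪out(11)={2}
  fail(8) 'caca': from fail(7)=14 chase 'a': 14→2 ⇒ 3;  out=∅∪out(3)={0,1}
  fail(12) 'abcc': from fail(11)=17 chase 'c': 17 ⇒ 18;  out=∅∪out(18)=∅
  fail(19) 'bcca': from fail(18)=2 chase 'a': 2 ⇒ 3;  out={6}∪out(3)={0,1,6}
  fail(9) 'cacac': from fail(8)=3 chase 'c': 3 ⇒ 7;  out={3}∪out(7)={3}
  fail(13) 'abcca': from fail(12)=18 chase 'a': 18 ⇒ 19;  out={4}∪out(19)={0,1,4,6}

Scan:
pos 0 'a': at 1  ** P0@[0:0]
pos 1 'b': at 10
pos 2 'c': at 11
pos 3 'a': at 3 (fail-walked)  ** P0@[3:3],P1@[2:3]
pos 4 'c': at 7
pos 5 'c': at 15 (fail-walked)  ** P5@[3:5]
pos 6 'c': at 2 (fail-walked)
pos 7 'a': at 3  ** P0@[7:7],P1@[6:7]
pos 8 'a': at 4 (fail-walked)  ** P0@[8:8]
pos 9 'b': at 5
pos 10 'c': at 6  ** P2@[7:10]
pos 11 'b': at 16 (fail-walked)
pos 12 'a': at 1 (fail-walked)  ** P0@[12:12]
pos 13 'a': at 4  ** P0@[13:13]
pos 14 'a': at 4 (fail-walked)  ** P0@[14:14]
pos 15 'a': at 4 (fail-walked)  ** P0@[15:15]
pos 16 'b': at 5
pos 17 'c': at 6  ** P2@[14:17]
pos 18 'c': at 12 (fail-walked)
pos 19 'a': at 13  ** P0@[19:19],P1@[18:19],P4@[15:19],P6@[16:19]
pos 20 'a': at 4 (fail-walked)  ** P0@[20:20]
pos 21 'a': at 4 (fail-walked)  ** P0@[21:21]
pos 22 'b': at 5
pos 23 'c': at 6  ** P2@[20:23]
pos 24 'c': at 12 (fail-walked)
pos 25 'a': at 13  ** P0@[25:25],P1@[24:25],P4@[21:25],P6@[22:25]
pos 26 'c': at 7 (fail-walked)
pos 27 'a': at 8  ** P0@[27:27],P1@[26:27]

All matches (sorted): [[0,0],[3,0],[3,1],[5,5],[7,0],[7,1],[8,0],[10,2],[12,0],[13,0],[14,0],[15,0],[17,2],[19,0],[19,1],[19,4],[19,6],[20,0],[21,0],[23,2],[25,0],[25,1],[25,4],[25,6],[27,0],[27,1]]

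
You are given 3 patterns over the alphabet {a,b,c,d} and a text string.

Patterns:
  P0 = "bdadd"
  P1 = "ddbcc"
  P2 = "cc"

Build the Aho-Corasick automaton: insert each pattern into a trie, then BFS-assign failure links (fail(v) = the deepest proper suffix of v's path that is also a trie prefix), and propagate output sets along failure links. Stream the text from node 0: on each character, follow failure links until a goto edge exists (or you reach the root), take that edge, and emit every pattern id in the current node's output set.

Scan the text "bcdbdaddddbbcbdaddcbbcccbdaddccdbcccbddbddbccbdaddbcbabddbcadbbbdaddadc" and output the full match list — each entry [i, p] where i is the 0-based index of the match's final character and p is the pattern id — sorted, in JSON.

Build automaton:
Trie nodes:
  0='ε' goto b→1 c→11 d→6
  1='b' goto d→2
  2='bd' goto a→3
  3='bda' goto d→4
  4='bdad' goto d→5
  5='bdadd' goto ·  [P0 ends]
  6='d' goto d→7
  7='dd' goto b→8
  8='ddb' goto c→9
  9='ddbc' goto c→10
  10='ddbcc' goto ·  [P1 ends]
  11='c' goto c→12
  12='cc' goto ·  [P2 ends]

BFS fail/out derivation:
  fail(1) 'b': from fail(0)=0 chase 'b': 0 ⇒ 0;  out=∅∪out(0)=∅
  fail(6) 'd': from fail(0)=0 chase 'd': 0 ⇒ 0;  out=∅∪out(0)=∅
  fail(11) 'c': from fail(0)=0 chase 'c': 0 ⇒ 0;  out=∅∪out(0)=∅
  fail(2) 'bd': from fail(1)=0 chase 'd': 0 ⇒ 6;  out=∅∪out(6)=∅
  fail(7) 'dd': from fail(6)=0 chase 'd': 0 ⇒ 6;  out=∅∪out(6)=∅
  fail(12) 'cc': from fail(11)=0 chase 'c': 0 ⇒ 11;  out={2}∪out(11)={2}
  fail(3) 'bda': from fail(2)=6 chase 'a': 6→0 ⇒ 0;  out=∅∪out(0)=∅
  fail(8) 'ddb': from fail(7)=6 chase 'b': 6→0 ⇒ 1;  out=∅∪out(1)=∅
  fail(4) 'bdad': from fail(3)=0 chase 'd': 0 ⇒ 6;  out=∅∪out(6)=∅
  fail(9) 'ddbc': from fail(8)=1 chase 'c': 1→0 ⇒ 11;  out=∅∪out(11)=∅
  fail(5) 'bdadd': from fail(4)=6 chase 'd': 6 ⇒ 7;  out={0}∪out(7)={0}
  fail(10) 'ddbcc': from fail(9)=11 chase 'c': 11 ⇒ 12;  out={1}∪out(12)={1,2}

Run:
pos 0 'b': at 1
pos 1 'c': at 11 (fail-walked)
pos 2 'd': at 6 (fail-walked)
pos 3 'b': at 1 (fail-walked)
pos 4 'd': at 2
pos 5 'a': at 3
pos 6 'd': at 4
pos 7 'd': at 5  → match P0@[3:7]
pos 8 'd': at 7 (fail-walked)
pos 9 'd': at 7 (fail-walked)
pos 10 'b': at 8
pos 11 'b': at 1 (fail-walked)
pos 12 'c': at 11 (fail-walked)
pos 13 'b': at 1 (fail-walked)
pos 14 'd': at 2
pos 15 'a': at 3
pos 16 'd': at 4
pos 17 'd': at 5  → match P0@[13:17]
pos 18 'c': at 11 (fail-walked)
pos 19 'b': at 1 (fail-walked)
pos 20 'b': at 1 (fail-walked)
pos 21 'c': at 11 (fail-walked)
pos 22 'c': at 12  → match P2@[21:22]
pos 23 'c': at 12 (fail-walked)  → match P2@[22:23]
pos 24 'b': at 1 (fail-walked)
pos 25 'd': at 2
pos 26 'a': at 3
pos 27 'd': at 4
pos 28 'd': at 5  → match P0@[24:28]
pos 29 'c': at 11 (fail-walked)
pos 30 'c': at 12  → match P2@[29:30]
pos 31 'd': at 6 (fail-walked)
pos 32 'b': at 1 (fail-walked)
pos 33 'c': at 11 (fail-walked)
pos 34 'c': at 12  → match P2@[33:34]
pos 35 'c': at 12 (fail-walked)  → match P2@[34:35]
pos 36 'b': at 1 (fail-walked)
pos 37 'd': at 2
pos 38 'd': at 7 (fail-walked)
pos 39 'b': at 8
pos 40 'd': at 2 (fail-walked)
pos 41 'd': at 7 (fail-walked)
pos 42 'b': at 8
pos 43 'c': at 9
pos 44 'c': at 10  → match P1@[40:44],P2@[43:44]
pos 45 'b': at 1 (fail-walked)
pos 46 'd': at 2
pos 47 'a': at 3
pos 48 'd': at 4
pos 49 'd': at 5  → match P0@[45:49]
pos 50 'b': at 8 (fail-walked)
pos 51 'c': at 9
pos 52 'b': at 1 (fail-walked)
pos 53 'a': at 0 (fail-walked)
pos 54 'b': at 1
pos 55 'd': at 2
pos 56 'd': at 7 (fail-walked)
pos 57 'b': at 8
pos 58 'c': at 9
pos 59 'a': at 0 (fail-walked)
pos 60 'd': at 6
pos 61 'b': at 1 (fail-walked)
pos 62 'b': at 1 (fail-walked)
pos 63 'b': at 1 (fail-walked)
pos 64 'd': at 2
pos 65 'a': at 3
pos 66 'd': at 4
pos 67 'd': at 5  → match P0@[63:67]
pos 68 'a': at 0 (fail-walked)
pos 69 'd': at 6
pos 70 'c': at 11 (fail-walked)

Matches: [[7,0],[17,0],[22,2],[23,2],[28,0],[30,2],[34,2],[35,2],[44,1],[44,2],[49,0],[67,0]]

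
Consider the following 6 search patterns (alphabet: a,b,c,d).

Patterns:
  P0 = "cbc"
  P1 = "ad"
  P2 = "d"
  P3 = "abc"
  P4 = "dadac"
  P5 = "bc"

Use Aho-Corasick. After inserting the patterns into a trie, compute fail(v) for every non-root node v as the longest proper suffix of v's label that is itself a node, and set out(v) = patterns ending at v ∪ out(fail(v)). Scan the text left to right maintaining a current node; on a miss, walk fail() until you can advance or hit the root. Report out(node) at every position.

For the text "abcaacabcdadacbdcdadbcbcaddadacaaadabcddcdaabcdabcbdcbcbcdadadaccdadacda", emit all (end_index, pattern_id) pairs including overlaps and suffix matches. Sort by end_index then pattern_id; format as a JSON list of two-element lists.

Construct AC machine:
Trie (insert patterns):
  0='ε' goto a→4 b→13 c→1 d→6
  1='c' goto b→2
  2='cb' goto c→3
  3='cbc' goto ·  [P0 ends]
  4='a' goto b→7 d→5
  5='ad' goto ·  [P1 ends]
  6='d' goto a→9  [P2 ends]
  7='ab' goto c→8
  8='abc' goto ·  [P3 ends]
  9='da' goto d→10
  10='dad' goto a→11
  11='dada' goto c→12
  12='dadac' goto ·  [P4 ends]
  13='b' goto c→14
  14='bc' goto ·  [P5 ends]

Failure links (BFS by depth):
  fail(1) 'c': from fail(0)=0 chase 'c': 0 ⇒ 0;  out=∅∪out(0)=∅
  fail(4) 'a': from fail(0)=0 chase 'a': 0 ⇒ 0;  out=∅∪out(0)=∅
  fail(6) 'd': from fail(0)=0 chase 'd': 0 ⇒ 0;  out={2}∪out(0)={2}
  fail(13) 'b': from fail(0)=0 chase 'b': 0 ⇒ 0;  out=∅∪out(0)=∅
  fail(2) 'cb': from fail(1)=0 chase 'b': 0 ⇒ 13;  out=∅∪out(13)=∅
  fail(5) 'ad': from fail(4)=0 chase 'd': 0 ⇒ 6;  out={1}∪out(6)={1,2}
  fail(7) 'ab': from fail(4)=0 chase 'b': 0 ⇒ 13;  out=∅∪out(13)=∅
  fail(9) 'da': from fail(6)=0 chase 'a': 0 ⇒ 4;  out=∅∪out(4)=∅
  fail(14) 'bc': from fail(13)=0 chase 'c': 0 ⇒ 1;  out={5}∪out(1)={5}
  fail(3) 'cbc': from fail(2)=13 chase 'c': 13 ⇒ 14;  out={0}∪out(14)={0,5}
  fail(8) 'abc': from fail(7)=13 chase 'c': 13 ⇒ 14;  out={3}∪out(14)={3,5}
  fail(10) 'dad': from fail(9)=4 chase 'd': 4 ⇒ 5;  out=∅∪out(5)={1,2}
  fail(11) 'dada': from fail(10)=5 chase 'a': 5→6 ⇒ 9;  out=∅∪out(9)=∅
  fail(12) 'dadac': from fail(11)=9 chase 'c': 9→4→0 ⇒ 1;  out={4}∪out(1)={4}

Scan:
i=0 'a': node 0→4
i=1 'b': node 4→7
i=2 'c': node 7→8  ** P3@[0:2],P5@[1:2]
i=3 'a': node 8→4 (via fail)
i=4 'a': node 4→4 (via fail)
i=5 'c': node 4→1 (via fail)
i=6 'a': node 1→4 (via fail)
i=7 'b': node 4→7
i=8 'c': node 7→8  ** P3@[6:8],P5@[7:8]
i=9 'd': node 8→6 (via fail)  ** P2@[9:9]
i=10 'a': node 6→9
i=11 'd': node 9→10  ** P1@[10:11],P2@[11:11]
i=12 'a': node 10→11
i=13 'c': node 11→12  ** P4@[9:13]
i=14 'b': node 12→2 (via fail)
i=15 'd': node 2→6 (via fail)  ** P2@[15:15]
i=16 'c': node 6→1 (via fail)
i=17 'd': node 1→6 (via fail)  ** P2@[17:17]
i=18 'a': node 6→9
i=19 'd': node 9→10  ** P1@[18:19],P2@[19:19]
i=20 'b': node 10→13 (via fail)
i=21 'c': node 13→14  ** P5@[20:21]
i=22 'b': node 14→2 (via fail)
i=23 'c': node 2→3  ** P0@[21:23],P5@[22:23]
i=24 'a': node 3→4 (via fail)
i=25 'd': node 4→5  ** P1@[24:25],P2@[25:25]
i=26 'd': node 5→6 (via fail)  ** P2@[26:26]
i=27 'a': node 6→9
i=28 'd': node 9→10  ** P1@[27:28],P2@[28:28]
i=29 'a': node 10→11
i=30 'c': node 11→12  ** P4@[26:30]
i=31 'a': node 12→4 (via fail)
i=32 'a': node 4→4 (via fail)
i=33 'a': node 4→4 (via fail)
i=34 'd': node 4→5  ** P1@[33:34],P2@[34:34]
i=35 'a': node 5→9 (via fail)
i=36 'b': node 9→7 (via fail)
i=37 'c': node 7→8  ** P3@[35:37],P5@[36:37]
i=38 'd': node 8→6 (via fail)  ** P2@[38:38]
i=39 'd': node 6→6 (via fail)  ** P2@[39:39]
i=40 'c': node 6→1 (via fail)
i=41 'd': node 1→6 (via fail)  ** P2@[41:41]
i=42 'a': node 6→9
i=43 'a': node 9→4 (via fail)
i=44 'b': node 4→7
i=45 'c': node 7→8  ** P3@[43:45],P5@[44:45]
i=46 'd': node 8→6 (via fail)  ** P2@[46:46]
i=47 'a': node 6→9
i=48 'b': node 9→7 (via fail)
i=49 'c': node 7→8  ** P3@[47:49],P5@[48:49]
i=50 'b': node 8→2 (via fail)
i=51 'd': node 2→6 (via fail)  ** P2@[51:51]
i=52 'c': node 6→1 (via fail)
i=53 'b': node 1→2
i=54 'c': node 2→3  ** P0@[52:54],P5@[53:54]
i=55 'b': node 3→2 (via fail)
i=56 'c': node 2→3  ** P0@[54:56],P5@[55:56]
i=57 'd': node 3→6 (via fail)  ** P2@[57:57]
i=58 'a': node 6→9
i=59 'd': node 9→10  ** P1@[58:59],P2@[59:59]
i=60 'a': node 10→11
i=61 'd': node 11→10 (via fail)  ** P1@[60:61],P2@[61:61]
i=62 'a': node 10→11
i=63 'c': node 11→12  ** P4@[59:63]
i=64 'c': node 12→1 (via fail)
i=65 'd': node 1→6 (via fail)  ** P2@[65:65]
i=66 'a': node 6→9
i=67 'd': node 9→10  ** P1@[66:67],P2@[67:67]
i=68 'a': node 10→11
i=69 'c': node 11→12  ** P4@[65:69]
i=70 'd': node 12→6 (via fail)  ** P2@[70:70]
i=71 'a': node 6→9

All matches (sorted): [[2,3],[2,5],[8,3],[8,5],[9,2],[11,1],[11,2],[13,4],[15,2],[17,2],[19,1],[19,2],[21,5],[23,0],[23,5],[25,1],[25,2],[26,2],[28,1],[28,2],[30,4],[34,1],[34,2],[37,3],[37,5],[38,2],[39,2],[41,2],[45,3],[45,5],[46,2],[49,3],[49,5],[51,2],[54,0],[54,5],[56,0],[56,5],[57,2],[59,1],[59,2],[61,1],[61,2],[63,4],[65,2],[67,1],[67,2],[69,4],[70,2]]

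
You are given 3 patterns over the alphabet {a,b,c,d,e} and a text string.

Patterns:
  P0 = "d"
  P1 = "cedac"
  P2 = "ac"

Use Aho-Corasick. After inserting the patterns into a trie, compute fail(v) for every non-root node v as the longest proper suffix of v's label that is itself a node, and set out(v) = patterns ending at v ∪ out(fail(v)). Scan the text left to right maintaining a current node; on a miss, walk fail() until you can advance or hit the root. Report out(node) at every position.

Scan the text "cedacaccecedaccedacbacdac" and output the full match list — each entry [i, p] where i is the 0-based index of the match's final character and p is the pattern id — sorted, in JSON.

Build automaton:
Trie nodes:
  n0 'ε': a→7 c→2 d→1
  n1 'd': ·  ←P0
  n2 'c': e→3
  n3 'ce': d→4
  n4 'ced': a→5
  n5 'ceda': c→6
  n6 'cedac': ·  ←P1
  n7 'a': c→8
  n8 'ac': ·  ←P2

Failure links (BFS by depth):
  n1('d'): parent n0 fail=0; on 'd' 0 → fail=0;  out {0}∪∅={0}
  n2('c'): parent n0 fail=0; on 'c' 0 → fail=0;  out ∅∪∅=∅
  n7('a'): parent n0 fail=0; on 'a' 0 → fail=0;  out ∅∪∅=∅
  n3('ce'): parent n2 fail=0; on 'e' 0 → fail=0;  out ∅∪∅=∅
  n8('ac'): parent n7 fail=0; on 'c' 0 → fail=2;  out {2}∪∅={2}
  n4('ced'): parent n3 fail=0; on 'd' 0 → fail=1;  out ∅∪{0}={0}
  n5('ceda'): parent n4 fail=1; on 'a' 1→0 → fail=7;  out ∅∪∅=∅
  n6('cedac'): parent n5 fail=7; on 'c' 7 → fail=8;  out {1}∪{2}={1,2}

Text stream:
pos 0 'c': at 2
pos 1 'e': at 3
pos 2 'd': at 4  ** P0@[2:2]
pos 3 'a': at 5
pos 4 'c': at 6  ** P1@[0:4],P2@[3:4]
pos 5 'a': at 7 ·f
pos 6 'c': at 8  ** P2@[5:6]
pos 7 'c': at 2 ·f
pos 8 'e': at 3
pos 9 'c': at 2 ·f
pos 10 'e': at 3
pos 11 'd': at 4  ** P0@[11:11]
pos 12 'a': at 5
pos 13 'c': at 6  ** P1@[9:13],P2@[12:13]
pos 14 'c': at 2 ·f
pos 15 'e': at 3
pos 16 'd': at 4  ** P0@[16:16]
pos 17 'a': at 5
pos 18 'c': at 6  ** P1@[14:18],P2@[17:18]
pos 19 'b': at 0 ·f
pos 20 'a': at 7
pos 21 'c': at 8  ** P2@[20:21]
pos 22 'd': at 1 ·f  ** P0@[22:22]
pos 23 'a': at 7 ·f
pos 24 'c': at 8  ** P2@[23:24]

Matches: [[2,0],[4,1],[4,2],[6,2],[11,0],[13,1],[13,2],[16,0],[18,1],[18,2],[21,2],[22,0],[24,2]]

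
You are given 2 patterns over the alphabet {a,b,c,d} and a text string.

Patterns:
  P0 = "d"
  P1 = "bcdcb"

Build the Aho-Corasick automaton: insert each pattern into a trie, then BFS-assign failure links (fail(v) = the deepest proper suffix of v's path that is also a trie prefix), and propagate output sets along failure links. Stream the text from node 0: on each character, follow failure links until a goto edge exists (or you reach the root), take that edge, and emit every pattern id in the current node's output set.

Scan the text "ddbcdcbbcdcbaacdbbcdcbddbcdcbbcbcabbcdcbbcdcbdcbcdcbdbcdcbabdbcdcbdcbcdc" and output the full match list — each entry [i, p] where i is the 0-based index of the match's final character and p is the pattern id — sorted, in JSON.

Construct AC machine:
Trie (insert patterns):
  n0 'ε': b→2 d→1
  n1 'd': ·  [P0 ends]
  n2 'b': c→3
  n3 'bc': d→4
  n4 'bcd': c→5
  n5 'bcdc': b→6
  n6 'bcdcb': ·  [P1 ends]

BFS fail/out derivation:
  n1('d'): parent n0 fail=0; on 'd' 0 → fail=0;  out {0}∪∅={0}
  n2('b'): parent n0 fail=0; on 'b' 0 → fail=0;  out ∅∪∅=∅
  n3('bc'): parent n2 fail=0; on 'c' 0 → fail=0;  out ∅∪∅=∅
  n4('bcd'): parent n3 fail=0; on 'd' 0 → fail=1;  out ∅∪{0}={0}
  n5('bcdc'): parent n4 fail=1; on 'c' 1→0 → fail=0;  out ∅∪∅=∅
  n6('bcdcb'): parent n5 fail=0; on 'b' 0 → fail=2;  out {1}∪∅={1}

Text stream:
pos 0 'd': at 1  ** P0@[0:0]
pos 1 'd': at 1 (via fail)  ** P0@[1:1]
pos 2 'b': at 2 (via fail)
pos 3 'c': at 3
pos 4 'd': at 4  ** P0@[4:4]
pos 5 'c': at 5
pos 6 'b': at 6  ** P1@[2:6]
pos 7 'b': at 2 (via fail)
pos 8 'c': at 3
pos 9 'd': at 4  ** P0@[9:9]
pos 10 'c': at 5
pos 11 'b': at 6  ** P1@[7:11]
pos 12 'a': at 0 (via fail)
pos 13 'a': at 0
pos 14 'c': at 0
pos 15 'd': at 1  ** P0@[15:15]
pos 16 'b': at 2 (via fail)
pos 17 'b': at 2 (via fail)
pos 18 'c': at 3
pos 19 'd': at 4  ** P0@[19:19]
pos 20 'c': at 5
pos 21 'b': at 6  ** P1@[17:21]
pos 22 'd': at 1 (via fail)  ** P0@[22:22]
pos 23 'd': at 1 (via fail)  ** P0@[23:23]
pos 24 'b': at 2 (via fail)
pos 25 'c': at 3
pos 26 'd': at 4  ** P0@[26:26]
pos 27 'c': at 5
pos 28 'b': at 6  ** P1@[24:28]
pos 29 'b': at 2 (via fail)
pos 30 'c': at 3
pos 31 'b': at 2 (via fail)
pos 32 'c': at 3
pos 33 'a': at 0 (via fail)
pos 34 'b': at 2
pos 35 'b': at 2 (via fail)
pos 36 'c': at 3
pos 37 'd': at 4  ** P0@[37:37]
pos 38 'c': at 5
pos 39 'b': at 6  ** P1@[35:39]
pos 40 'b': at 2 (via fail)
pos 41 'c': at 3
pos 42 'd': at 4  ** P0@[42:42]
pos 43 'c': at 5
pos 44 'b': at 6  ** P1@[40:44]
pos 45 'd': at 1 (via fail)  ** P0@[45:45]
pos 46 'c': at 0 (via fail)
pos 47 'b': at 2
pos 48 'c': at 3
pos 49 'd': at 4  ** P0@[49:49]
pos 50 'c': at 5
pos 51 'b': at 6  ** P1@[47:51]
pos 52 'd': at 1 (via fail)  ** P0@[52:52]
pos 53 'b': at 2 (via fail)
pos 54 'c': at 3
pos 55 'd': at 4  ** P0@[55:55]
pos 56 'c': at 5
pos 57 'b': at 6  ** P1@[53:57]
pos 58 'a': at 0 (via fail)
pos 59 'b': at 2
pos 60 'd': at 1 (via fail)  ** P0@[60:60]
pos 61 'b': at 2 (via fail)
pos 62 'c': at 3
pos 63 'd': at 4  ** P0@[63:63]
pos 64 'c': at 5
pos 65 'b': at 6  ** P1@[61:65]
pos 66 'd': at 1 (via fail)  ** P0@[66:66]
pos 67 'c': at 0 (via fail)
pos 68 'b': at 2
pos 69 'c': at 3
pos 70 'd': at 4  ** P0@[70:70]
pos 71 'c': at 5

Matches: [[0,0],[1,0],[4,0],[6,1],[9,0],[11,1],[15,0],[19,0],[21,1],[22,0],[23,0],[26,0],[28,1],[37,0],[39,1],[42,0],[44,1],[45,0],[49,0],[51,1],[52,0],[55,0],[57,1],[60,0],[63,0],[65,1],[66,0],[70,0]]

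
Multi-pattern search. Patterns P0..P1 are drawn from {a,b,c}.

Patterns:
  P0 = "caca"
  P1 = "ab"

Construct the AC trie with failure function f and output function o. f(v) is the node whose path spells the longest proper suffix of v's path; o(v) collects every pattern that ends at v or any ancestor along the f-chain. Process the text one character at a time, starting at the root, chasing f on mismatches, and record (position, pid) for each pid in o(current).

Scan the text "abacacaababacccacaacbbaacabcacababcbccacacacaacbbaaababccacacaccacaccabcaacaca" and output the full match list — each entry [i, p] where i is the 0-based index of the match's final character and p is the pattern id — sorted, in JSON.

Build:
Trie nodes:
  0='ε' goto a→5 c→1
  1='c' goto a→2
  2='ca' goto c→3
  3='cac' goto a→4
  4='caca' goto ·  [P0 ends]
  5='a' goto b→6
  6='ab' goto ·  [P1 ends]

Failure links (BFS by depth):
  n1('c'): parent n0 fail=0; on 'c' 0 → fail=0;  out ∅∪∅=∅
  n5('a'): parent n0 fail=0; on 'a' 0 → fail=0;  out ∅∪∅=∅
  n2('ca'): parent n1 fail=0; on 'a' 0 → fail=5;  out ∅∪∅=∅
  n6('ab'): parent n5 fail=0; on 'b' 0 → fail=0;  out {1}∪∅={1}
  n3('cac'): parent n2 fail=5; on 'c' 5→0 → fail=1;  out ∅∪∅=∅
  n4('caca'): parent n3 fail=1; on 'a' 1 → fail=2;  out {0}∪∅={0}

Run:
[0] read 'a'  n0⇒n5
[1] read 'b'  n5⇒n6  → match P1@[0:1]
[2] read 'a'  n6⇒n5 ·f
[3] read 'c'  n5⇒n1 ·f
[4] read 'a'  n1⇒n2
[5] read 'c'  n2⇒n3
[6] read 'a'  n3⇒n4  → match P0@[3:6]
[7] read 'a'  n4⇒n5 ·f
[8] read 'b'  n5⇒n6  → match P1@[7:8]
[9] read 'a'  n6⇒n5 ·f
[10] read 'b'  n5⇒n6  → match P1@[9:10]
[11] read 'a'  n6⇒n5 ·f
[12] read 'c'  n5⇒n1 ·f
[13] read 'c'  n1⇒n1 ·f
[14] read 'c'  n1⇒n1 ·f
[15] read 'a'  n1⇒n2
[16] read 'c'  n2⇒n3
[17] read 'a'  n3⇒n4  → match P0@[14:17]
[18] read 'a'  n4⇒n5 ·f
[19] read 'c'  n5⇒n1 ·f
[20] read 'b'  n1⇒n0 ·f
[21] read 'b'  n0⇒n0
[22] read 'a'  n0⇒n5
[23] read 'a'  n5⇒n5 ·f
[24] read 'c'  n5⇒n1 ·f
[25] read 'a'  n1⇒n2
[26] read 'b'  n2⇒n6 ·f  → match P1@[25:26]
[27] read 'c'  n6⇒n1 ·f
[28] read 'a'  n1⇒n2
[29] read 'c'  n2⇒n3
[30] read 'a'  n3⇒n4  → match P0@[27:30]
[31] read 'b'  n4⇒n6 ·f  → match P1@[30:31]
[32] read 'a'  n6⇒n5 ·f
[33] read 'b'  n5⇒n6  → match P1@[32:33]
[34] read 'c'  n6⇒n1 ·f
[35] read 'b'  n1⇒n0 ·f
[36] read 'c'  n0⇒n1
[37] read 'c'  n1⇒n1 ·f
[38] read 'a'  n1⇒n2
[39] read 'c'  n2⇒n3
[40] read 'a'  n3⇒n4  → match P0@[37:40]
[41] read 'c'  n4⇒n3 ·f
[42] read 'a'  n3⇒n4  → match P0@[39:42]
[43] read 'c'  n4⇒n3 ·f
[44] read 'a'  n3⇒n4  → match P0@[41:44]
[45] read 'a'  n4⇒n5 ·f
[46] read 'c'  n5⇒n1 ·f
[47] read 'b'  n1⇒n0 ·f
[48] read 'b'  n0⇒n0
[49] read 'a'  n0⇒n5
[50] read 'a'  n5⇒n5 ·f
[51] read 'a'  n5⇒n5 ·f
[52] read 'b'  n5⇒n6  → match P1@[51:52]
[53] read 'a'  n6⇒n5 ·f
[54] read 'b'  n5⇒n6  → match P1@[53:54]
[55] read 'c'  n6⇒n1 ·f
[56] read 'c'  n1⇒n1 ·f
[57] read 'a'  n1⇒n2
[58] read 'c'  n2⇒n3
[59] read 'a'  n3⇒n4  → match P0@[56:59]
[60] read 'c'  n4⇒n3 ·f
[61] read 'a'  n3⇒n4  → match P0@[58:61]
[62] read 'c'  n4⇒n3 ·f
[63] read 'c'  n3⇒n1 ·f
[64] read 'a'  n1⇒n2
[65] read 'c'  n2⇒n3
[66] read 'a'  n3⇒n4  → match P0@[63:66]
[67] read 'c'  n4⇒n3 ·f
[68] read 'c'  n3⇒n1 ·f
[69] read 'a'  n1⇒n2
[70] read 'b'  n2⇒n6 ·f  → match P1@[69:70]
[71] read 'c'  n6⇒n1 ·f
[72] read 'a'  n1⇒n2
[73] read 'a'  n2⇒n5 ·f
[74] read 'c'  n5⇒n1 ·f
[75] read 'a'  n1⇒n2
[76] read 'c'  n2⇒n3
[77] read 'a'  n3⇒n4  → match P0@[74:77]

Result: [[1,1],[6,0],[8,1],[10,1],[17,0],[26,1],[30,0],[31,1],[33,1],[40,0],[42,0],[44,0],[52,1],[54,1],[59,0],[61,0],[66,0],[70,1],[77,0]]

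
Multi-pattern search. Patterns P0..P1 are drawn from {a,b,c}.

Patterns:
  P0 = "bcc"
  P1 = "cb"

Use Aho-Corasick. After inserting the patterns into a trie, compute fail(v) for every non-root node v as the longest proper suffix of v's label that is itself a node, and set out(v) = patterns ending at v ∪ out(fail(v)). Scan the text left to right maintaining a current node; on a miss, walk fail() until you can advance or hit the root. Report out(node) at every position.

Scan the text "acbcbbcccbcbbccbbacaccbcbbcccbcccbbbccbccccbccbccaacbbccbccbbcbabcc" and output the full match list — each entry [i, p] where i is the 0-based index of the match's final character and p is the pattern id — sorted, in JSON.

Build automaton:
Trie nodes:
  0='ε' goto b→1 c→4
  1='b' goto c→2
  2='bc' goto c→3
  3='bcc' goto ·  [P0 ends]
  4='c' goto b→5
  5='cb' goto ·  [P1 ends]

BFS fail/out derivation:
  n1('b'): parent n0 fail=0; on 'b' 0 → fail=0;  out ∅∪∅=∅
  n4('c'): parent n0 fail=0; on 'c' 0 → fail=0;  out ∅∪∅=∅
  n2('bc'): parent n1 fail=0; on 'c' 0 → fail=4;  out ∅∪∅=∅
  n5('cb'): parent n4 fail=0; on 'b' 0 → fail=1;  out {1}∪∅={1}
  n3('bcc'): parent n2 fail=4; on 'c' 4→0 → fail=4;  out {0}∪∅={0}

Text stream:
pos 0 'a': at 0
pos 1 'c': at 4
pos 2 'b': at 5  ** P1@[1:2]
pos 3 'c': at 2 (via fail)
pos 4 'b': at 5 (via fail)  ** P1@[3:4]
pos 5 'b': at 1 (via fail)
pos 6 'c': at 2
pos 7 'c': at 3  ** P0@[5:7]
pos 8 'c': at 4 (via fail)
pos 9 'b': at 5  ** P1@[8:9]
pos 10 'c': at 2 (via fail)
pos 11 'b': at 5 (via fail)  ** P1@[10:11]
pos 12 'b': at 1 (via fail)
pos 13 'c': at 2
pos 14 'c': at 3  ** P0@[12:14]
pos 15 'b': at 5 (via fail)  ** P1@[14:15]
pos 16 'b': at 1 (via fail)
pos 17 'a': at 0 (via fail)
pos 18 'c': at 4
pos 19 'a': at 0 (via fail)
pos 20 'c': at 4
pos 21 'c': at 4 (via fail)
pos 22 'b': at 5  ** P1@[21:22]
pos 23 'c': at 2 (via fail)
pos 24 'b': at 5 (via fail)  ** P1@[23:24]
pos 25 'b': at 1 (via fail)
pos 26 'c': at 2
pos 27 'c': at 3  ** P0@[25:27]
pos 28 'c': at 4 (via fail)
pos 29 'b': at 5  ** P1@[28:29]
pos 30 'c': at 2 (via fail)
pos 31 'c': at 3  ** P0@[29:31]
pos 32 'c': at 4 (via fail)
pos 33 'b': at 5  ** P1@[32:33]
pos 34 'b': at 1 (via fail)
pos 35 'b': at 1 (via fail)
pos 36 'c': at 2
pos 37 'c': at 3  ** P0@[35:37]
pos 38 'b': at 5 (via fail)  ** P1@[37:38]
pos 39 'c': at 2 (via fail)
pos 40 'c': at 3  ** P0@[38:40]
pos 41 'c': at 4 (via fail)
pos 42 'c': at 4 (via fail)
pos 43 'b': at 5  ** P1@[42:43]
pos 44 'c': at 2 (via fail)
pos 45 'c': at 3  ** P0@[43:45]
pos 46 'b': at 5 (via fail)  ** P1@[45:46]
pos 47 'c': at 2 (via fail)
pos 48 'c': at 3  ** P0@[46:48]
pos 49 'a': at 0 (via fail)
pos 50 'a': at 0
pos 51 'c': at 4
pos 52 'b': at 5  ** P1@[51:52]
pos 53 'b': at 1 (via fail)
pos 54 'c': at 2
pos 55 'c': at 3  ** P0@[53:55]
pos 56 'b': at 5 (via fail)  ** P1@[55:56]
pos 57 'c': at 2 (via fail)
pos 58 'c': at 3  ** P0@[56:58]
pos 59 'b': at 5 (via fail)  ** P1@[58:59]
pos 60 'b': at 1 (via fail)
pos 61 'c': at 2
pos 62 'b': at 5 (via fail)  ** P1@[61:62]
pos 63 'a': at 0 (via fail)
pos 64 'b': at 1
pos 65 'c': at 2
pos 66 'c': at 3  ** P0@[64:66]

All matches (sorted): [[2,1],[4,1],[7,0],[9,1],[11,1],[14,0],[15,1],[22,1],[24,1],[27,0],[29,1],[31,0],[33,1],[37,0],[38,1],[40,0],[43,1],[45,0],[46,1],[48,0],[52,1],[55,0],[56,1],[58,0],[59,1],[62,1],[66,0]]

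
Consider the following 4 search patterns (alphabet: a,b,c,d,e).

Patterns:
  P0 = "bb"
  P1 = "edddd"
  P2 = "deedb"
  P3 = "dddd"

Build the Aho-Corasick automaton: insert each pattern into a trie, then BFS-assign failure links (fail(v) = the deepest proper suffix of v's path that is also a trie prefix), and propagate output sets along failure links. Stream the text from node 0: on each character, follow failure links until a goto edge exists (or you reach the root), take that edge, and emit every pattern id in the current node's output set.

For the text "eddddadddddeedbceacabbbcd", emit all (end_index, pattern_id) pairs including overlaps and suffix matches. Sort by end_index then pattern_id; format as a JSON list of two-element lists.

Construct AC machine:
Trie nodes:
  n0 'ε': b→1 d→8 e→3
  n1 'b': b→2
  n2 'bb': ·  ←P0
  n3 'e': d→4
  n4 'ed': d→5
  n5 'edd': d→6
  n6 'eddd': d→7
  n7 'edddd': ·  ←P1
  n8 'd': d→13 e→9
  n9 'de': e→10
  n10 'dee': d→11
  n11 'deed': b→12
  n12 'deedb': ·  ←P2
  n13 'dd': d→14
  n14 'ddd': d→15
  n15 'dddd': ·  ←P3

BFS fail/out derivation:
  n1('b'): parent n0 fail=0; on 'b' 0 → fail=0;  out ∅∪∅=∅
  n3('e'): parent n0 fail=0; on 'e' 0 → fail=0;  out ∅∪∅=∅
  n8('d'): parent n0 fail=0; on 'd' 0 → fail=0;  out ∅∪∅=∅
  n2('bb'): parent n1 fail=0; on 'b' 0 → fail=1;  out {0}∪∅={0}
  n4('ed'): parent n3 fail=0; on 'd' 0 → fail=8;  out ∅∪∅=∅
  n9('de'): parent n8 fail=0; on 'e' 0 → fail=3;  out ∅∪∅=∅
  n13('dd'): parent n8 fail=0; on 'd' 0 → fail=8;  out ∅∪∅=∅
  n5('edd'): parent n4 fail=8; on 'd' 8 → fail=13;  out ∅∪∅=∅
  n10('dee'): parent n9 fail=3; on 'e' 3→0 → fail=3;  out ∅∪∅=∅
  n14('ddd'): parent n13 fail=8; on 'd' 8 → fail=13;  out ∅∪∅=∅
  n6('eddd'): parent n5 fail=13; on 'd' 13 → fail=14;  out ∅∪∅=∅
  n11('deed'): parent n10 fail=3; on 'd' 3 → fail=4;  out ∅∪∅=∅
  n15('dddd'): parent n14 fail=13; on 'd' 13 → fail=14;  out {3}∪∅={3}
  n7('edddd'): parent n6 fail=14; on 'd' 14 → fail=15;  out {1}∪{3}={1,3}
  n12('deedb'): parent n11 fail=4; on 'b' 4→8→0 → fail=1;  out {2}∪∅={2}

Scan:
pos 0 'e': at 3
pos 1 'd': at 4
pos 2 'd': at 5
pos 3 'd': at 6
pos 4 'd': at 7  → match P1@[0:4],P3@[1:4]
pos 5 'a': at 0 (via fail)
pos 6 'd': at 8
pos 7 'd': at 13
pos 8 'd': at 14
pos 9 'd': at 15  → match P3@[6:9]
pos 10 'd': at 15 (via fail)  → match P3@[7:10]
pos 11 'e': at 9 (via fail)
pos 12 'e': at 10
pos 13 'd': at 11
pos 14 'b': at 12  → match P2@[10:14]
pos 15 'c': at 0 (via fail)
pos 16 'e': at 3
pos 17 'a': at 0 (via fail)
pos 18 'c': at 0
pos 19 'a': at 0
pos 20 'b': at 1
pos 21 'b': at 2  → match P0@[20:21]
pos 22 'b': at 2 (via fail)  → match P0@[21:22]
pos 23 'c': at 0 (via fail)
pos 24 'd': at 8

All matches (sorted): [[4,1],[4,3],[9,3],[10,3],[14,2],[21,0],[22,0]]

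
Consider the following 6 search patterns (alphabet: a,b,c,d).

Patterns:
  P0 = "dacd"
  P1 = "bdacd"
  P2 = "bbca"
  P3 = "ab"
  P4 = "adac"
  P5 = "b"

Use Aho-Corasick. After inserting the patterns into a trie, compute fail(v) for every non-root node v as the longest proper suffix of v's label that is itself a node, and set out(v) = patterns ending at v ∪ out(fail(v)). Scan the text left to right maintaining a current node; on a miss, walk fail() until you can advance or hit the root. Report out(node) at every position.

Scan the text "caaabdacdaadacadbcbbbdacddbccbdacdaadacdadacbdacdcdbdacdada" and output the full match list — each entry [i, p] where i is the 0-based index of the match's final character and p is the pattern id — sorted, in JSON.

Build:
Trie nodes:
  0='ε' goto a→13 b→5 d→1
  1='d' goto a→2
  2='da' goto c→3
  3='dac' goto d→4
  4='dacd' goto ·  ←P0
  5='b' goto b→10 d→6  ←P5
  6='bd' goto a→7
  7='bda' goto c→8
  8='bdac' goto d→9
  9='bdacd' goto ·  ←P1
  10='bb' goto c→11
  11='bbc' goto a→12
  12='bbca' goto ·  ←P2
  13='a' goto b→14 d→15
  14='ab' goto ·  ←P3
  15='ad' goto a→16
  16='ada' goto c→17
  17='adac' goto ·  ←P4

BFS fail/out derivation:
  fail(1) 'd': from fail(0)=0 chase 'd': 0 ⇒ 0;  out=∅∪out(0)=∅
  fail(5) 'b': from fail(0)=0 chase 'b': 0 ⇒ 0;  out={5}∪out(0)={5}
  fail(13) 'a': from fail(0)=0 chase 'a': 0 ⇒ 0;  out=∅∪out(0)=∅
  fail(2) 'da': from fail(1)=0 chase 'a': 0 ⇒ 13;  out=∅∪out(13)=∅
  fail(6) 'bd': from fail(5)=0 chase 'd': 0 ⇒ 1;  out=∅∪out(1)=∅
  fail(10) 'bb': from fail(5)=0 chase 'b': 0 ⇒ 5;  out=∅∪out(5)={5}
  fail(14) 'ab': from fail(13)=0 chase 'b': 0 ⇒ 5;  out={3}∪out(5)={3,5}
  fail(15) 'ad': from fail(13)=0 chase 'd': 0 ⇒ 1;  out=∅∪out(1)=∅
  fail(3) 'dac': from fail(2)=13 chase 'c': 13→0 ⇒ 0;  out=∅∪out(0)=∅
  fail(7) 'bda': from fail(6)=1 chase 'a': 1 ⇒ 2;  out=∅∪out(2)=∅
  fail(11) 'bbc': from fail(10)=5 chase 'c': 5→0 ⇒ 0;  out=∅∪out(0)=∅
  fail(16) 'ada': from fail(15)=1 chase 'a': 1 ⇒ 2;  out=∅∪out(2)=∅
  fail(4) 'dacd': from fail(3)=0 chase 'd': 0 ⇒ 1;  out={0}∪out(1)={0}
  fail(8) 'bdac': from fail(7)=2 chase 'c': 2 ⇒ 3;  out=∅∪out(3)=∅
  fail(12) 'bbca': from fail(11)=0 chase 'a': 0 ⇒ 13;  out={2}∪out(13)={2}
  fail(17) 'adac': from fail(16)=2 chase 'c': 2 ⇒ 3;  out={4}∪out(3)={4}
  fail(9) 'bdacd': from fail(8)=3 chase 'd': 3 ⇒ 4;  out={1}∪out(4)={0,1}

Run:
[0] read 'c'  n0⇒n0
[1] read 'a'  n0⇒n13
[2] read 'a'  n13⇒n13 (via fail)
[3] read 'a'  n13⇒n13 (via fail)
[4] read 'b'  n13⇒n14  → match P3@[3:4],P5@[4:4]
[5] read 'd'  n14⇒n6 (via fail)
[6] read 'a'  n6⇒n7
[7] read 'c'  n7⇒n8
[8] read 'd'  n8⇒n9  → match P0@[5:8],P1@[4:8]
[9] read 'a'  n9⇒n2 (via fail)
[10] read 'a'  n2⇒n13 (via fail)
[11] read 'd'  n13⇒n15
[12] read 'a'  n15⇒n16
[13] read 'c'  n16⇒n17  → match P4@[10:13]
[14] read 'a'  n17⇒n13 (via fail)
[15] read 'd'  n13⇒n15
[16] read 'b'  n15⇒n5 (via fail)  → match P5@[16:16]
[17] read 'c'  n5⇒n0 (via fail)
[18] read 'b'  n0⇒n5  → match P5@[18:18]
[19] read 'b'  n5⇒n10  → match P5@[19:19]
[20] read 'b'  n10⇒n10 (via fail)  → match P5@[20:20]
[21] read 'd'  n10⇒n6 (via fail)
[22] read 'a'  n6⇒n7
[23] read 'c'  n7⇒n8
[24] read 'd'  n8⇒n9  → match P0@[21:24],P1@[20:24]
[25] read 'd'  n9⇒n1 (via fail)
[26] read 'b'  n1⇒n5 (via fail)  → match P5@[26:26]
[27] read 'c'  n5⇒n0 (via fail)
[28] read 'c'  n0⇒n0
[29] read 'b'  n0⇒n5  → match P5@[29:29]
[30] read 'd'  n5⇒n6
[31] read 'a'  n6⇒n7
[32] read 'c'  n7⇒n8
[33] read 'd'  n8⇒n9  → match P0@[30:33],P1@[29:33]
[34] read 'a'  n9⇒n2 (via fail)
[35] read 'a'  n2⇒n13 (via fail)
[36] read 'd'  n13⇒n15
[37] read 'a'  n15⇒n16
[38] read 'c'  n16⇒n17  → match P4@[35:38]
[39] read 'd'  n17⇒n4 (via fail)  → match P0@[36:39]
[40] read 'a'  n4⇒n2 (via fail)
[41] read 'd'  n2⇒n15 (via fail)
[42] read 'a'  n15⇒n16
[43] read 'c'  n16⇒n17  → match P4@[40:43]
[44] read 'b'  n17⇒n5 (via fail)  → match P5@[44:44]
[45] read 'd'  n5⇒n6
[46] read 'a'  n6⇒n7
[47] read 'c'  n7⇒n8
[48] read 'd'  n8⇒n9  → match P0@[45:48],P1@[44:48]
[49] read 'c'  n9⇒n0 (via fail)
[50] read 'd'  n0⇒n1
[51] read 'b'  n1⇒n5 (via fail)  → match P5@[51:51]
[52] read 'd'  n5⇒n6
[53] read 'a'  n6⇒n7
[54] read 'c'  n7⇒n8
[55] read 'd'  n8⇒n9  → match P0@[52:55],P1@[51:55]
[56] read 'a'  n9⇒n2 (via fail)
[57] read 'd'  n2⇒n15 (via fail)
[58] read 'a'  n15⇒n16

All matches (sorted): [[4,3],[4,5],[8,0],[8,1],[13,4],[16,5],[18,5],[19,5],[20,5],[24,0],[24,1],[26,5],[29,5],[33,0],[33,1],[38,4],[39,0],[43,4],[44,5],[48,0],[48,1],[51,5],[55,0],[55,1]]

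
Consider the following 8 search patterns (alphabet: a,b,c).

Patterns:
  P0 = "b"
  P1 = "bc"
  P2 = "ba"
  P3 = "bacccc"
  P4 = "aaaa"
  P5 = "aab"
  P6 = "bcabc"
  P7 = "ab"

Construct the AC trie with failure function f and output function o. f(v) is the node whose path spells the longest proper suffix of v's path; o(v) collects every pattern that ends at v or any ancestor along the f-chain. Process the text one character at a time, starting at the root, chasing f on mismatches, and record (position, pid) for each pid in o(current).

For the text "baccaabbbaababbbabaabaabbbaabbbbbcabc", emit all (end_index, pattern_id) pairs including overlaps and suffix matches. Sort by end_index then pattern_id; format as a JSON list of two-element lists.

Construct AC machine:
Trie (insert patterns):
  n0 'ε': a→8 b→1
  n1 'b': a→3 c→2  [P0 ends]
  n2 'bc': a→13  [P1 ends]
  n3 'ba': c→4  [P2 ends]
  n4 'bac': c→5
  n5 'bacc': c→6
  n6 'baccc': c→7
  n7 'bacccc': ·  [P3 ends]
  n8 'a': a→9 b→16
  n9 'aa': a→10 b→12
  n10 'aaa': a→11
  n11 'aaaa': ·  [P4 ends]
  n12 'aab': ·  [P5 ends]
  n13 'bca': b→14
  n14 'bcab': c→15
  n15 'bcabc': ·  [P6 ends]
  n16 'ab': ·  [P7 ends]

BFS fail/out derivation:
  n1('b'): parent n0 fail=0; on 'b' 0 → fail=0;  out {0}∪∅={0}
  n8('a'): parent n0 fail=0; on 'a' 0 → fail=0;  out ∅∪∅=∅
  n2('bc'): parent n1 fail=0; on 'c' 0 → fail=0;  out {1}∪∅={1}
  n3('ba'): parent n1 fail=0; on 'a' 0 → fail=8;  out {2}∪∅={2}
  n9('aa'): parent n8 fail=0; on 'a' 0 → fail=8;  out ∅∪∅=∅
  n16('ab'): parent n8 fail=0; on 'b' 0 → fail=1;  out {7}∪{0}={0,7}
  n4('bac'): parent n3 fail=8; on 'c' 8→0 → fail=0;  out ∅∪∅=∅
  n10('aaa'): parent n9 fail=8; on 'a' 8 → fail=9;  out ∅∪∅=∅
  n12('aab'): parent n9 fail=8; on 'b' 8 → fail=16;  out {5}∪{0,7}={0,5,7}
  n13('bca'): parent n2 fail=0; on 'a' 0 → fail=8;  out ∅∪∅=∅
  n5('bacc'): parent n4 fail=0; on 'c' 0 → fail=0;  out ∅∪∅=∅
  n11('aaaa'): parent n10 fail=9; on 'a' 9 → fail=10;  out {4}∪∅={4}
  n14('bcab'): parent n13 fail=8; on 'b' 8 → fail=16;  out ∅∪{0,7}={0,7}
  n6('baccc'): parent n5 fail=0; on 'c' 0 → fail=0;  out ∅∪∅=∅
  n15('bcabc'): parent n14 fail=16; on 'c' 16→1 → fail=2;  out {6}∪{1}={1,6}
  n7('bacccc'): parent n6 fail=0; on 'c' 0 → fail=0;  out {3}∪∅={3}

Run:
i=0 'b': node 0→1  emit P0@[0:0]
i=1 'a': node 1→3  emit P2@[0:1]
i=2 'c': node 3→4
i=3 'c': node 4→5
i=4 'a': node 5→8 (via fail)
i=5 'a': node 8→9
i=6 'b': node 9→12  emit P0@[6:6],P5@[4:6],P7@[5:6]
i=7 'b': node 12→1 (via fail)  emit P0@[7:7]
i=8 'b': node 1→1 (via fail)  emit P0@[8:8]
i=9 'a': node 1→3  emit P2@[8:9]
i=10 'a': node 3→9 (via fail)
i=11 'b': node 9→12  emit P0@[11:11],P5@[9:11],P7@[10:11]
i=12 'a': node 12→3 (via fail)  emit P2@[11:12]
i=13 'b': node 3→16 (via fail)  emit P0@[13:13],P7@[12:13]
i=14 'b': node 16→1 (via fail)  emit P0@[14:14]
i=15 'b': node 1→1 (via fail)  emit P0@[15:15]
i=16 'a': node 1→3  emit P2@[15:16]
i=17 'b': node 3→16 (via fail)  emit P0@[17:17],P7@[16:17]
i=18 'a': node 16→3 (via fail)  emit P2@[17:18]
i=19 'a': node 3→9 (via fail)
i=20 'b': node 9→12  emit P0@[20:20],P5@[18:20],P7@[19:20]
i=21 'a': node 12→3 (via fail)  emit P2@[20:21]
i=22 'a': node 3→9 (via fail)
i=23 'b': node 9→12  emit P0@[23:23],P5@[21:23],P7@[22:23]
i=24 'b': node 12→1 (via fail)  emit P0@[24:24]
i=25 'b': node 1→1 (via fail)  emit P0@[25:25]
i=26 'a': node 1→3  emit P2@[25:26]
i=27 'a': node 3→9 (via fail)
i=28 'b': node 9→12  emit P0@[28:28],P5@[26:28],P7@[27:28]
i=29 'b': node 12→1 (via fail)  emit P0@[29:29]
i=30 'b': node 1→1 (via fail)  emit P0@[30:30]
i=31 'b': node 1→1 (via fail)  emit P0@[31:31]
i=32 'b': node 1→1 (via fail)  emit P0@[32:32]
i=33 'c': node 1→2  emit P1@[32:33]
i=34 'a': node 2→13
i=35 'b': node 13→14  emit P0@[35:35],P7@[34:35]
i=36 'c': node 14→15  emit P1@[35:36],P6@[32:36]

All matches (sorted): [[0,0],[1,2],[6,0],[6,5],[6,7],[7,0],[8,0],[9,2],[11,0],[11,5],[11,7],[12,2],[13,0],[13,7],[14,0],[15,0],[16,2],[17,0],[17,7],[18,2],[20,0],[20,5],[20,7],[21,2],[23,0],[23,5],[23,7],[24,0],[25,0],[26,2],[28,0],[28,5],[28,7],[29,0],[30,0],[31,0],[32,0],[33,1],[35,0],[35,7],[36,1],[36,6]]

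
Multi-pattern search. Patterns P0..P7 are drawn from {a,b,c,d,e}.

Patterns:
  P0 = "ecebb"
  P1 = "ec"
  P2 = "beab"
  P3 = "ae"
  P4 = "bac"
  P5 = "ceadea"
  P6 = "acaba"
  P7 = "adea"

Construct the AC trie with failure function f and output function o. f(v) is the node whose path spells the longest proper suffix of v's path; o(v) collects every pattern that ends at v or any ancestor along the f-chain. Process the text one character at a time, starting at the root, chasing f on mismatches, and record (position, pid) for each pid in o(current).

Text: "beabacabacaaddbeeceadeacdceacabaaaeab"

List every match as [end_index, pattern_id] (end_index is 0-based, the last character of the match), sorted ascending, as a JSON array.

Build automaton:
Trie (insert patterns):
  n0 'ε': a→10 b→6 c→14 e→1
  n1 'e': c→2
  n2 'ec': e→3  ←P1
  n3 'ece': b→4
  n4 'eceb': b→5
  n5 'ecebb': ·  ←P0
  n6 'b': a→12 e→7
  n7 'be': a→8
  n8 'bea': b→9
  n9 'beab': ·  ←P2
  n10 'a': c→20 d→24 e→11
  n11 'ae': ·  ←P3
  n12 'ba': c→13
  n13 'bac': ·  ←P4
  n14 'c': e→15
  n15 'ce': a→16
  n16 'cea': d→17
  n17 'cead': e→18
  n18 'ceade': a→19
  n19 'ceadea': ·  ←P5
  n20 'ac': a→21
  n21 'aca': b→22
  n22 'acab': a→23
  n23 'acaba': ·  ←P6
  n24 'ad': e→25
  n25 'ade': a→26
  n26 'adea': ·  ←P7

BFS fail/out derivation:
  n1('e'): parent n0 fail=0; on 'e' 0 → fail=0;  out ∅∪∅=∅
  n6('b'): parent n0 fail=0; on 'b' 0 → fail=0;  out ∅∪∅=∅
  n10('a'): parent n0 fail=0; on 'a' 0 → fail=0;  out ∅∪∅=∅
  n14('c'): parent n0 fail=0; on 'c' 0 → fail=0;  out ∅∪∅=∅
  n2('ec'): parent n1 fail=0; on 'c' 0 → fail=14;  out {1}∪∅={1}
  n7('be'): parent n6 fail=0; on 'e' 0 → fail=1;  out ∅∪∅=∅
  n11('ae'): parent n10 fail=0; on 'e' 0 → fail=1;  out {3}∪∅={3}
  n12('ba'): parent n6 fail=0; on 'a' 0 → fail=10;  out ∅∪∅=∅
  n15('ce'): parent n14 fail=0; on 'e' 0 → fail=1;  out ∅∪∅=∅
  n20('ac'): parent n10 fail=0; on 'c' 0 → fail=14;  out ∅∪∅=∅
  n24('ad'): parent n10 fail=0; on 'd' 0 → fail=0;  out ∅∪∅=∅
  n3('ece'): parent n2 fail=14; on 'e' 14 → fail=15;  out ∅∪∅=∅
  n8('bea'): parent n7 fail=1; on 'a' 1→0 → fail=10;  out ∅∪∅=∅
  n13('bac'): parent n12 fail=10; on 'c' 10 → fail=20;  out {4}∪∅={4}
  n16('cea'): parent n15 fail=1; on 'a' 1→0 → fail=10;  out ∅∪∅=∅
  n21('aca'): parent n20 fail=14; on 'a' 14→0 → fail=10;  out ∅∪∅=∅
  n25('ade'): parent n24 fail=0; on 'e' 0 → fail=1;  out ∅∪∅=∅
  n4('eceb'): parent n3 fail=15; on 'b' 15→1→0 → fail=6;  out ∅∪∅=∅
  n9('beab'): parent n8 fail=10; on 'b' 10→0 → fail=6;  out {2}∪∅={2}
  n17('cead'): parent n16 fail=10; on 'd' 10 → fail=24;  out ∅∪∅=∅
  n22('acab'): parent n21 fail=10; on 'b' 10→0 → fail=6;  out ∅∪∅=∅
  n26('adea'): parent n25 fail=1; on 'a' 1→0 → fail=10;  out {7}∪∅={7}
  n5('ecebb'): parent n4 fail=6; on 'b' 6→0 → fail=6;  out {0}∪∅={0}
  n18('ceade'): parent n17 fail=24; on 'e' 24 → fail=25;  out ∅∪∅=∅
  n23('acaba'): parent n22 fail=6; on 'a' 6 → fail=12;  out {6}∪∅={6}
  n19('ceadea'): parent n18 fail=25; on 'a' 25 → fail=26;  out {5}∪{7}={5,7}

Run:
i=0 'b': node 0→6
i=1 'e': node 6→7
i=2 'a': node 7→8
i=3 'b': node 8→9  → match P2@[0:3]
i=4 'a': node 9→12 (fail-walked)
i=5 'c': node 12→13  → match P4@[3:5]
i=6 'a': node 13→21 (fail-walked)
i=7 'b': node 21→22
i=8 'a': node 22→23  → match P6@[4:8]
i=9 'c': node 23→13 (fail-walked)  → match P4@[7:9]
i=10 'a': node 13→21 (fail-walked)
i=11 'a': node 21→10 (fail-walked)
i=12 'd': node 10→24
i=13 'd': node 24→0 (fail-walked)
i=14 'b': node 0→6
i=15 'e': node 6→7
i=16 'e': node 7→1 (fail-walked)
i=17 'c': node 1→2  → match P1@[16:17]
i=18 'e': node 2→3
i=19 'a': node 3→16 (fail-walked)
i=20 'd': node 16→17
i=21 'e': node 17→18
i=22 'a': node 18→19  → match P5@[17:22],P7@[19:22]
i=23 'c': node 19→20 (fail-walked)
i=24 'd': node 20→0 (fail-walked)
i=25 'c': node 0→14
i=26 'e': node 14→15
i=27 'a': node 15→16
i=28 'c': node 16→20 (fail-walked)
i=29 'a': node 20→21
i=30 'b': node 21→22
i=31 'a': node 22→23  → match P6@[27:31]
i=32 'a': node 23→10 (fail-walked)
i=33 'a': node 10→10 (fail-walked)
i=34 'e': node 10→11  → match P3@[33:34]
i=35 'a': node 11→10 (fail-walked)
i=36 'b': node 10→6 (fail-walked)

Matches: [[3,2],[5,4],[8,6],[9,4],[17,1],[22,5],[22,7],[31,6],[34,3]]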